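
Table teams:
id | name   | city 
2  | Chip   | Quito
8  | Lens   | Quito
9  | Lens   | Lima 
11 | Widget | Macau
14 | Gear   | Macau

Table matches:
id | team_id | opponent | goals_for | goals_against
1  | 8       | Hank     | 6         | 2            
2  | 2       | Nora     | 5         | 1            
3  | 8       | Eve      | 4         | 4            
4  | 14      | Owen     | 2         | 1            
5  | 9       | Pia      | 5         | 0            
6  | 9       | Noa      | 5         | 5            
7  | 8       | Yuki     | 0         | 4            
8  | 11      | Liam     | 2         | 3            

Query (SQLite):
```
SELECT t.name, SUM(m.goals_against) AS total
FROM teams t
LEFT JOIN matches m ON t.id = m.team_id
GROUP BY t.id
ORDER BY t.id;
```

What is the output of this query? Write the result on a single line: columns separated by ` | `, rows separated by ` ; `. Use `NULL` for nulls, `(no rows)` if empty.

LEFT JOIN keeps every teams row; unmatched ones get NULL for matches columns.
Group by teams.id and compute SUM(m.goals_against). SUM over an all-NULL group is NULL.
  2: ids {2} → SUM(m.goals_against)=1
  8: ids {1, 3, 7} → SUM(m.goals_against)=10
  9: ids {5, 6} → SUM(m.goals_against)=5
  11: ids {8} → SUM(m.goals_against)=3
  14: ids {4} → SUM(m.goals_against)=1

Chip | 1 ; Lens | 10 ; Lens | 5 ; Widget | 3 ; Gear | 1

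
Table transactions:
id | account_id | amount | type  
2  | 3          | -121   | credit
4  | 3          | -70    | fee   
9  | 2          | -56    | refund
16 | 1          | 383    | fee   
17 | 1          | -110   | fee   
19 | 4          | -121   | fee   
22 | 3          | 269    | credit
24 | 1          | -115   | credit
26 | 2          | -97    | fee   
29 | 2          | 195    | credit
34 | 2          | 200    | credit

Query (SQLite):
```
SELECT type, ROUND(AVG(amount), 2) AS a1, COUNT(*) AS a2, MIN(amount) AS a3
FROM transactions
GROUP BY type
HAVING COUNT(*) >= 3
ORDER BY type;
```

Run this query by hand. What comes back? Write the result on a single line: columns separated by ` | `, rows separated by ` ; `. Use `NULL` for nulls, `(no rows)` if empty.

credit | 85.6 | 5 | -121 ; fee | -3 | 5 | -121

Group transactions by type.
Per group compute: ROUND(AVG(amount), 2), COUNT(*), MIN(amount).
HAVING: drop groups with fewer than 3 rows.
  credit: ids {2, 22, 24, 29, 34} → ROUND(AVG(amount), 2)=85.6, COUNT(*)=5, MIN(amount)=-121
  fee: ids {4, 16, 17, 19, 26} → ROUND(AVG(amount), 2)=-3, COUNT(*)=5, MIN(amount)=-121
  refund: ids {9} → ROUND(AVG(amount), 2)=-56, COUNT(*)=1, MIN(amount)=-56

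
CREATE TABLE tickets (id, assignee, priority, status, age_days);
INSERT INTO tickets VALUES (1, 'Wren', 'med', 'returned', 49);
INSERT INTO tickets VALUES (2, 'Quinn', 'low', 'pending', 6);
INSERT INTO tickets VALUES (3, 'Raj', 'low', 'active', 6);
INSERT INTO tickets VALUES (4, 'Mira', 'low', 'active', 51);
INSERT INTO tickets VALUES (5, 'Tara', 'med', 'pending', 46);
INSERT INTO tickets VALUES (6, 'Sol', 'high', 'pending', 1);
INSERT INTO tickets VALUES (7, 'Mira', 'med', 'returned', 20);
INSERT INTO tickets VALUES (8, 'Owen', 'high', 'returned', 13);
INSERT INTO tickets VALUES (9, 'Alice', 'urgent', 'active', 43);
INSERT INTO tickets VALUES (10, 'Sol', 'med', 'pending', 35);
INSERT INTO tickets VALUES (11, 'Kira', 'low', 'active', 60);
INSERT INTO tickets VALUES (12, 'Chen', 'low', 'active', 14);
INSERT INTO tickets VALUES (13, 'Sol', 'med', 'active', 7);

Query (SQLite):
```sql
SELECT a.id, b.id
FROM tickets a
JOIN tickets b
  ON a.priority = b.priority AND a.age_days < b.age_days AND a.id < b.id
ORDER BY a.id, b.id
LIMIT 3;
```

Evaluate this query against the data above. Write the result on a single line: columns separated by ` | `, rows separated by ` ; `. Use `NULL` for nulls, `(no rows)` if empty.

2 | 4 ; 2 | 11 ; 2 | 12

Pairs (a,b) with same priority, a.age_days < b.age_days, a.id < b.id.
priority groups: high:{6,8} low:{2,3,4,11,12} med:{1,5,7,10,13} urgent:{9}
Ordered by (a.id, b.id); first 3.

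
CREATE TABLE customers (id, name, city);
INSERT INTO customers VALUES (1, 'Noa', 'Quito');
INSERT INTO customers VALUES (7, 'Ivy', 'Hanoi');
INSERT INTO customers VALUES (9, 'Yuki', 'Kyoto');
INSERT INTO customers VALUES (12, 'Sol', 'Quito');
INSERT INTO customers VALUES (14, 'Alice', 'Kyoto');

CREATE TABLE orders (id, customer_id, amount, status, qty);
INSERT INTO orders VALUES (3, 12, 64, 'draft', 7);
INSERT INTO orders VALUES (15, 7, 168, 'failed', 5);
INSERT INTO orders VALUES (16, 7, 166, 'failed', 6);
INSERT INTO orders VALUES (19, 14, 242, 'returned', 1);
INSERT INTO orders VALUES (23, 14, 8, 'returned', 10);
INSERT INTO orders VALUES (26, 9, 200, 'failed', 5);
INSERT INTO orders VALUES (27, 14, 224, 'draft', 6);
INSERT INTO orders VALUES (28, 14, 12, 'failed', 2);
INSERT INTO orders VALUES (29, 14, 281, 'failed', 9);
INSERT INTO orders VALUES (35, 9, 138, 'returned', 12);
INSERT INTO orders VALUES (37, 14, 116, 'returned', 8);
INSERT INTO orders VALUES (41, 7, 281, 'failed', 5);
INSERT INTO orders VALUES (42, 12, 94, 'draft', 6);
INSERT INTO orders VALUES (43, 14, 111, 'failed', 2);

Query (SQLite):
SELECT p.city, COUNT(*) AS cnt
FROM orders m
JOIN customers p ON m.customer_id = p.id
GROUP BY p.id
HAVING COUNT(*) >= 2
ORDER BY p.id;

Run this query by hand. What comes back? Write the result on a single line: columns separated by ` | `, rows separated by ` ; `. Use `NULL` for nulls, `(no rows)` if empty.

Hanoi | 3 ; Kyoto | 2 ; Quito | 2 ; Kyoto | 7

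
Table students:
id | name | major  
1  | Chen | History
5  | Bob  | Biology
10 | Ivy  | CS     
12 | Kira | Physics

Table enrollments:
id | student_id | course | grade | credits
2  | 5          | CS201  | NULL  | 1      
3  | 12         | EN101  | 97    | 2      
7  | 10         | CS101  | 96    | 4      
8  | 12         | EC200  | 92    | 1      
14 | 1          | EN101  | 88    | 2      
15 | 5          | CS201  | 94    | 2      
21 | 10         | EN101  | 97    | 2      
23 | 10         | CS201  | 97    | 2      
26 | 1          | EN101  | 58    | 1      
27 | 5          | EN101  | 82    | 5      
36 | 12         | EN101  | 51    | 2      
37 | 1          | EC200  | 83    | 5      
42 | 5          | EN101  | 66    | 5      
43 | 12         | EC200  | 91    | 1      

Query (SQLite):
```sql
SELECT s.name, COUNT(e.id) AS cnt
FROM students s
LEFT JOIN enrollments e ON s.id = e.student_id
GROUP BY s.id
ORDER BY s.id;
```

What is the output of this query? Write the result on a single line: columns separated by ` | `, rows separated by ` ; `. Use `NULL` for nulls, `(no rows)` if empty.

LEFT JOIN keeps every students row; unmatched ones get NULL for enrollments columns.
Group by students.id and compute COUNT(e.id). COUNT(col) of an all-NULL group is 0.
  1: ids {14, 26, 37} → COUNT(e.id)=3
  5: ids {2, 15, 27, 42} → COUNT(e.id)=4
  10: ids {7, 21, 23} → COUNT(e.id)=3
  12: ids {3, 8, 36, 43} → COUNT(e.id)=4

Chen | 3 ; Bob | 4 ; Ivy | 3 ; Kira | 4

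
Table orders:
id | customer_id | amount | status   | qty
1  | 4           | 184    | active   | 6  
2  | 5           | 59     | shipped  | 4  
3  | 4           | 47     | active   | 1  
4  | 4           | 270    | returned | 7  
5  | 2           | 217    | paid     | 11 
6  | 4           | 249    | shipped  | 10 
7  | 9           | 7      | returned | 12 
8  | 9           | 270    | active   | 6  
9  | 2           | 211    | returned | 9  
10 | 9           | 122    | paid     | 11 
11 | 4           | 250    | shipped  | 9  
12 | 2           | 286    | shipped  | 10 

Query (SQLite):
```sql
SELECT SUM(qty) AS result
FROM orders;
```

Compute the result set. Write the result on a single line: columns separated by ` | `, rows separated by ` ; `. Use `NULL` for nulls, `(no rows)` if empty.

All qty values: [6, 4, 1, 7, 11, 10, 12, 6, 9, 11, 9, 10].
SUM of non-NULL values = 96.

96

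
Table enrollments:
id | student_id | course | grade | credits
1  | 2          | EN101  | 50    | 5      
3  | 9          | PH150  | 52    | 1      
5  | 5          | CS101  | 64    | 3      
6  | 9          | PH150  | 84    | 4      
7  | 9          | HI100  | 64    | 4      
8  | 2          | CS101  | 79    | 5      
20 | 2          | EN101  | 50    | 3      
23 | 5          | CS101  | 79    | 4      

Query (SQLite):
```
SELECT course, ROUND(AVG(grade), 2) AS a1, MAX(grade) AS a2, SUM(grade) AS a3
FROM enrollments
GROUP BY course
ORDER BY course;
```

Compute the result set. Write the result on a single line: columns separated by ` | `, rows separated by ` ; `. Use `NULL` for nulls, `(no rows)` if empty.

Group enrollments by course.
Per group compute: ROUND(AVG(grade), 2), MAX(grade), SUM(grade).
  CS101: ids {5, 8, 23} → ROUND(AVG(grade), 2)=74, MAX(grade)=79, SUM(grade)=222
  EN101: ids {1, 20} → ROUND(AVG(grade), 2)=50, MAX(grade)=50, SUM(grade)=100
  HI100: ids {7} → ROUND(AVG(grade), 2)=64, MAX(grade)=64, SUM(grade)=64
  PH150: ids {3, 6} → ROUND(AVG(grade), 2)=68, MAX(grade)=84, SUM(grade)=136

CS101 | 74 | 79 | 222 ; EN101 | 50 | 50 | 100 ; HI100 | 64 | 64 | 64 ; PH150 | 68 | 84 | 136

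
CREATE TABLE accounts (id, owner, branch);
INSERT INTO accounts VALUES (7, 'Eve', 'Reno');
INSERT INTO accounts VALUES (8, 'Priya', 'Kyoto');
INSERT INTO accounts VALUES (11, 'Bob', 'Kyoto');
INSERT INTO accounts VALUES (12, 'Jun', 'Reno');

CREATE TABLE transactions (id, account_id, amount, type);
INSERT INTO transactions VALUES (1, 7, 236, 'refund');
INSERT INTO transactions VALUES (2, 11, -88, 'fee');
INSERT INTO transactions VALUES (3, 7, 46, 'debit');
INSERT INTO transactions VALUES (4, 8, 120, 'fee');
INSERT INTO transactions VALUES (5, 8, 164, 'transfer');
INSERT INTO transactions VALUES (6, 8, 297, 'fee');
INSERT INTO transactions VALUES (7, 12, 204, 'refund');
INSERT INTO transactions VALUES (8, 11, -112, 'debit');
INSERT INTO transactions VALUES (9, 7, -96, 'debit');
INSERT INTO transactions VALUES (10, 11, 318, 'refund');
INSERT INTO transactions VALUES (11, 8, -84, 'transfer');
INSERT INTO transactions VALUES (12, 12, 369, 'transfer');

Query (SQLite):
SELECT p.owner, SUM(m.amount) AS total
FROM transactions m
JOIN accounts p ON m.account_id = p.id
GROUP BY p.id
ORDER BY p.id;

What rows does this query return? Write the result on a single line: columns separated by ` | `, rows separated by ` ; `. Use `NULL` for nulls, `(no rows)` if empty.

Eve | 186 ; Priya | 497 ; Bob | 118 ; Jun | 573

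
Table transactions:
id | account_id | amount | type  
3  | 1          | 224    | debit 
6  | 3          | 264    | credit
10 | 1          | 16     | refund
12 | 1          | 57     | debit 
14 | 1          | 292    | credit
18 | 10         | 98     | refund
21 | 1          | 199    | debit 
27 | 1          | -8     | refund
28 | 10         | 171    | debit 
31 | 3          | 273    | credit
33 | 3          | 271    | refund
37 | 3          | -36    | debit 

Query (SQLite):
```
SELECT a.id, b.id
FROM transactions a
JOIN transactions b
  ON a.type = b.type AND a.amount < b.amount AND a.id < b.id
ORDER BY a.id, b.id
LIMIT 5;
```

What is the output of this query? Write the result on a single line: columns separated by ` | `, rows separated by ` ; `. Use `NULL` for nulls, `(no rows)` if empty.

Pairs (a,b) with same type, a.amount < b.amount, a.id < b.id.
type groups: credit:{6,14,31} debit:{3,12,21,28,37} refund:{10,18,27,33}
Ordered by (a.id, b.id); first 5.

6 | 14 ; 6 | 31 ; 10 | 18 ; 10 | 33 ; 12 | 21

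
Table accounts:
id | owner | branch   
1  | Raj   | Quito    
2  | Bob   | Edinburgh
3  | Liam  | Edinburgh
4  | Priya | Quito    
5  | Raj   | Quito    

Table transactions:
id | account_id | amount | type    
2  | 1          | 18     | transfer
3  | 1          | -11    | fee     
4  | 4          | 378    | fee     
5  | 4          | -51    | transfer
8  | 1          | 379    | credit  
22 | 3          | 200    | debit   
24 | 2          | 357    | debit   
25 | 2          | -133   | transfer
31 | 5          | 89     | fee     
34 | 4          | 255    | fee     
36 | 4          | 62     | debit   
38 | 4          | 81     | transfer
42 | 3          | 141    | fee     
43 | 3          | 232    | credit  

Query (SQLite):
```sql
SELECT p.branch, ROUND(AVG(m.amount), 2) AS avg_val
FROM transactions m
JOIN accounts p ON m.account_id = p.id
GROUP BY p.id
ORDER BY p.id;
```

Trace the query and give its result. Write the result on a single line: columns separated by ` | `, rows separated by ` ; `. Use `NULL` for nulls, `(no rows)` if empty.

Join each transactions row to its accounts via account_id.
Group joined rows by accounts.id; compute ROUND(AVG(m.amount), 2) per group.
  1: ids {2, 3, 8} → ROUND(AVG(m.amount), 2)=128.67
  2: ids {24, 25} → ROUND(AVG(m.amount), 2)=112
  3: ids {22, 42, 43} → ROUND(AVG(m.amount), 2)=191
  4: ids {4, 5, 34, 36, 38} → ROUND(AVG(m.amount), 2)=145
  5: ids {31} → ROUND(AVG(m.amount), 2)=89

Quito | 128.67 ; Edinburgh | 112 ; Edinburgh | 191 ; Quito | 145 ; Quito | 89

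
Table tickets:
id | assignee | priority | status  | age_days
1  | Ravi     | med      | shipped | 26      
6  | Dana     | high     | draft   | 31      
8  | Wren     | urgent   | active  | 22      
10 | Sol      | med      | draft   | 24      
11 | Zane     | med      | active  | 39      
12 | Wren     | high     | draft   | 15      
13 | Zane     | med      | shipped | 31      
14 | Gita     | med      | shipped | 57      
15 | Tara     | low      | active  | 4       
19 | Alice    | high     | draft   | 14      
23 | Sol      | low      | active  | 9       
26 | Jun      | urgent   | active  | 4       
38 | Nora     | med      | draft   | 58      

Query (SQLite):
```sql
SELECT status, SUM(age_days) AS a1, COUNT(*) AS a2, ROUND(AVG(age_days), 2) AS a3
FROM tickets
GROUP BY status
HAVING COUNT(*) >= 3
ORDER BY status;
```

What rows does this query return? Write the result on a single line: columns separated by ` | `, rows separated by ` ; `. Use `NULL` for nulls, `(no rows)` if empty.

active | 78 | 5 | 15.6 ; draft | 142 | 5 | 28.4 ; shipped | 114 | 3 | 38

Group tickets by status.
Per group compute: SUM(age_days), COUNT(*), ROUND(AVG(age_days), 2).
HAVING: drop groups with fewer than 3 rows.
  active: ids {8, 11, 15, 23, 26} → SUM(age_days)=78, COUNT(*)=5, ROUND(AVG(age_days), 2)=15.6
  draft: ids {6, 10, 12, 19, 38} → SUM(age_days)=142, COUNT(*)=5, ROUND(AVG(age_days), 2)=28.4
  shipped: ids {1, 13, 14} → SUM(age_days)=114, COUNT(*)=3, ROUND(AVG(age_days), 2)=38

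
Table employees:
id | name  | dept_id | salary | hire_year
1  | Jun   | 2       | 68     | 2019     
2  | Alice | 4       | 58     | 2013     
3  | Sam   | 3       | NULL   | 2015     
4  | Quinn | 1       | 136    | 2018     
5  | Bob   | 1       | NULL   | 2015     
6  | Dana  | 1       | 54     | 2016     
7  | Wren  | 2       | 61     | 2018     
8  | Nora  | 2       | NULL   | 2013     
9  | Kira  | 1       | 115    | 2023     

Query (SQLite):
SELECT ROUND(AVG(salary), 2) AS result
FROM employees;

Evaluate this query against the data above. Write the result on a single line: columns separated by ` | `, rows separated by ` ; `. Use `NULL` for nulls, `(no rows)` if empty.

82

All salary values: [68, 58, NULL, 136, NULL, 54, 61, NULL, 115].
AVG = 492 / 6 (rounded to 2 dp).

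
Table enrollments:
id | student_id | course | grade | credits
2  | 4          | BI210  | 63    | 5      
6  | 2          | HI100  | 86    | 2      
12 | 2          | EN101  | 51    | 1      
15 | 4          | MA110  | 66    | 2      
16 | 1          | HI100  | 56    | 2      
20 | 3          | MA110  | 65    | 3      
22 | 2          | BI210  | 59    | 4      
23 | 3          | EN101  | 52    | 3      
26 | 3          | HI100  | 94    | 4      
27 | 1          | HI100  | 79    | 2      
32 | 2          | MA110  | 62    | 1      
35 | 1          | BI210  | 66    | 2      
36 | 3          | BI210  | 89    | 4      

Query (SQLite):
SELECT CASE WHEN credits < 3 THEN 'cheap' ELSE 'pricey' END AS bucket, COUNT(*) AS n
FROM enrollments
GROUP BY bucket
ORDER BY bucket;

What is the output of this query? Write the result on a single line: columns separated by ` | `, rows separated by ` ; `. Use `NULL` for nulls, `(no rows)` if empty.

cheap | 7 ; pricey | 6

Bucket rows by credits < 3 → 'cheap' else 'pricey'; count each bucket.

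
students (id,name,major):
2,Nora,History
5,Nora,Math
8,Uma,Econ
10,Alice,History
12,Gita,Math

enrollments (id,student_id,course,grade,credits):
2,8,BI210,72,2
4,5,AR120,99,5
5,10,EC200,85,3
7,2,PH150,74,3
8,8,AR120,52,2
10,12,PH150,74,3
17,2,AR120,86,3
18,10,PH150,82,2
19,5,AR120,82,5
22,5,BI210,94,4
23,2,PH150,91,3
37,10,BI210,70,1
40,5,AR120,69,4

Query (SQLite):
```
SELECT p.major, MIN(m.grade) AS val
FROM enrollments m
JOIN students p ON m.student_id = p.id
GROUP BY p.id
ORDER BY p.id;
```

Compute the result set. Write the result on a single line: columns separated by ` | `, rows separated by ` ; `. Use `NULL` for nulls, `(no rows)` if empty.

Join each enrollments row to its students via student_id.
Group joined rows by students.id; compute MIN(m.grade) per group.
  2: ids {7, 17, 23} → MIN(m.grade)=74
  5: ids {4, 19, 22, 40} → MIN(m.grade)=69
  8: ids {2, 8} → MIN(m.grade)=52
  10: ids {5, 18, 37} → MIN(m.grade)=70
  12: ids {10} → MIN(m.grade)=74

History | 74 ; Math | 69 ; Econ | 52 ; History | 70 ; Math | 74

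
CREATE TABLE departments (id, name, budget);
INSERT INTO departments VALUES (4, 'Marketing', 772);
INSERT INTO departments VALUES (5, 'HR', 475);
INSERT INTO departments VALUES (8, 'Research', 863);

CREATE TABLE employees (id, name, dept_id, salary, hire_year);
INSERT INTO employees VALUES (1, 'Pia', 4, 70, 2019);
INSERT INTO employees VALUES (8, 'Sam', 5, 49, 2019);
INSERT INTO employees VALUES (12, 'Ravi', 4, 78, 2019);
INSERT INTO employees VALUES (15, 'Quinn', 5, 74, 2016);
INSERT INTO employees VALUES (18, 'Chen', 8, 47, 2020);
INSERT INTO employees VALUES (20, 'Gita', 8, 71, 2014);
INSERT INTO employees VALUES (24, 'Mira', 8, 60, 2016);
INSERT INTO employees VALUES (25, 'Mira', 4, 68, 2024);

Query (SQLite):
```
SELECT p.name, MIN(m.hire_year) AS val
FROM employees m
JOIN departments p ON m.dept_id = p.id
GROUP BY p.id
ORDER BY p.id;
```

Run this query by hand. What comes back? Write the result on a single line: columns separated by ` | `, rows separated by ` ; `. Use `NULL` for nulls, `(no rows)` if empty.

Marketing | 2019 ; HR | 2016 ; Research | 2014

Join each employees row to its departments via dept_id.
Group joined rows by departments.id; compute MIN(m.hire_year) per group.
  4: ids {1, 12, 25} → MIN(m.hire_year)=2019
  5: ids {8, 15} → MIN(m.hire_year)=2016
  8: ids {18, 20, 24} → MIN(m.hire_year)=2014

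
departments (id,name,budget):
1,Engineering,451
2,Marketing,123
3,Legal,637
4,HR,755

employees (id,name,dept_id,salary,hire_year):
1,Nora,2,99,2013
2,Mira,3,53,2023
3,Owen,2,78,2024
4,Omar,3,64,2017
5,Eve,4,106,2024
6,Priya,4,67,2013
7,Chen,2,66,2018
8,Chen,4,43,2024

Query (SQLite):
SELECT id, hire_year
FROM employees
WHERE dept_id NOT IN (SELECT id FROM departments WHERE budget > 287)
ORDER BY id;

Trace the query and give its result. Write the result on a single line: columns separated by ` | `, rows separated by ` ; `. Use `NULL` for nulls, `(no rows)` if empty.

1 | 2013 ; 3 | 2024 ; 7 | 2018

Inner query: departments.id where budget > 287.
Outer: keep employees rows whose dept_id is not in that set.
Inner query → {1, 3, 4}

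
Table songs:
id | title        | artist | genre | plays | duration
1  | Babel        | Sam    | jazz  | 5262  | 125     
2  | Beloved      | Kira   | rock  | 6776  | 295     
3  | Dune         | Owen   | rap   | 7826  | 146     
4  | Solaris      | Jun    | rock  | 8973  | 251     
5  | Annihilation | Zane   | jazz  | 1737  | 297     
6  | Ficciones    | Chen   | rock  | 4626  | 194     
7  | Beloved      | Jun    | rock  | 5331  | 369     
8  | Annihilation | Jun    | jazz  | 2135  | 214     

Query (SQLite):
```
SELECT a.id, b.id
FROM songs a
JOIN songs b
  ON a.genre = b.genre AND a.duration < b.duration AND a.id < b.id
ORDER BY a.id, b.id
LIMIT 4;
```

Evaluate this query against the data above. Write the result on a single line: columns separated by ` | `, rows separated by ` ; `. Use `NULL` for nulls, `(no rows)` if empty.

Pairs (a,b) with same genre, a.duration < b.duration, a.id < b.id.
genre groups: jazz:{1,5,8} rap:{3} rock:{2,4,6,7}
Ordered by (a.id, b.id); first 4.

1 | 5 ; 1 | 8 ; 2 | 7 ; 4 | 7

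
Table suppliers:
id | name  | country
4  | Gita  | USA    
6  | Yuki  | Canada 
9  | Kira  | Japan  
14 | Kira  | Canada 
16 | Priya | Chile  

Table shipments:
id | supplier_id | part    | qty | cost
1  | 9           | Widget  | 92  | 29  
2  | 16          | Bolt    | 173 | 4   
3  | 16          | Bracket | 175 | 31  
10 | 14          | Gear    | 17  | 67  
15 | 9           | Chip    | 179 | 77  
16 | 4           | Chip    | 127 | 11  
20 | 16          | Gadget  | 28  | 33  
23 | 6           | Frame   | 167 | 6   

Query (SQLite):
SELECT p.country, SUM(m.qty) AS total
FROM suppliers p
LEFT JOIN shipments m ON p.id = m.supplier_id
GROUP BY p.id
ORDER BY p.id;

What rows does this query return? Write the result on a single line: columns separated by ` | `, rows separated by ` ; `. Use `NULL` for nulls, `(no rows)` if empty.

USA | 127 ; Canada | 167 ; Japan | 271 ; Canada | 17 ; Chile | 376

LEFT JOIN keeps every suppliers row; unmatched ones get NULL for shipments columns.
Group by suppliers.id and compute SUM(m.qty). SUM over an all-NULL group is NULL.
  4: ids {16} → SUM(m.qty)=127
  6: ids {23} → SUM(m.qty)=167
  9: ids {1, 15} → SUM(m.qty)=271
  14: ids {10} → SUM(m.qty)=17
  16: ids {2, 3, 20} → SUM(m.qty)=376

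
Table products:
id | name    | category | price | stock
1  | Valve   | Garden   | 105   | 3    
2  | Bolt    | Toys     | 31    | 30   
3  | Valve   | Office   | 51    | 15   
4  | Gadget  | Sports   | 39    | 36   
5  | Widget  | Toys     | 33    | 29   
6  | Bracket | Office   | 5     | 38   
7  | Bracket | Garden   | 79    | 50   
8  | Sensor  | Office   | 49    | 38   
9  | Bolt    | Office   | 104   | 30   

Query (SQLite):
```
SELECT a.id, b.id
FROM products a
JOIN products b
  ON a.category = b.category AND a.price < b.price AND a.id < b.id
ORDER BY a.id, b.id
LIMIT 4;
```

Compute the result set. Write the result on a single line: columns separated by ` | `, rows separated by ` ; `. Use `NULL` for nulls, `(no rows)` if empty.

2 | 5 ; 3 | 9 ; 6 | 8 ; 6 | 9

Pairs (a,b) with same category, a.price < b.price, a.id < b.id.
category groups: Garden:{1,7} Office:{3,6,8,9} Sports:{4} Toys:{2,5}
Ordered by (a.id, b.id); first 4.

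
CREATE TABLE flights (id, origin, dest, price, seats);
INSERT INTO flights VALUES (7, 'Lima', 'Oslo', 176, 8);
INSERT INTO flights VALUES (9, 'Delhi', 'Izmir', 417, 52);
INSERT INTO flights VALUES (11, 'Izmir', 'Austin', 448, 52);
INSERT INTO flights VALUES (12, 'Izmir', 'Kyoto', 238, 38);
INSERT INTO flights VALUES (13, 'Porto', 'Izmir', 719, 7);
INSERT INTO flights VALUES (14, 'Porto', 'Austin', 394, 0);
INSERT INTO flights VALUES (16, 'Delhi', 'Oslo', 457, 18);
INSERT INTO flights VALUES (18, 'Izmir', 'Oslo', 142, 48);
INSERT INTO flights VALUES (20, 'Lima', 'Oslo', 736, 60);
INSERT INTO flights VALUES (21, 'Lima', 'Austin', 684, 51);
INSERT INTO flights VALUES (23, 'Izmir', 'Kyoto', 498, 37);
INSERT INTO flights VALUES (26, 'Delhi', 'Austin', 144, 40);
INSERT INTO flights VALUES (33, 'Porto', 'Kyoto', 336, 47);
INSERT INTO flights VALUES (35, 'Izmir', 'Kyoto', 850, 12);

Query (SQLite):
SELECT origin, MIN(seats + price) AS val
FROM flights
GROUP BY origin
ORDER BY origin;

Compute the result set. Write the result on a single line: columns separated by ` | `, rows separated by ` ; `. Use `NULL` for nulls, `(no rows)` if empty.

Delhi | 184 ; Izmir | 190 ; Lima | 184 ; Porto | 383

For each row compute seats + price.
Group by origin; take MIN of the expression per group.
  Delhi: ids {9, 16, 26} → MIN(seats + price)=184
  Izmir: ids {11, 12, 18, 23, 35} → MIN(seats + price)=190
  Lima: ids {7, 20, 21} → MIN(seats + price)=184
  Porto: ids {13, 14, 33} → MIN(seats + price)=383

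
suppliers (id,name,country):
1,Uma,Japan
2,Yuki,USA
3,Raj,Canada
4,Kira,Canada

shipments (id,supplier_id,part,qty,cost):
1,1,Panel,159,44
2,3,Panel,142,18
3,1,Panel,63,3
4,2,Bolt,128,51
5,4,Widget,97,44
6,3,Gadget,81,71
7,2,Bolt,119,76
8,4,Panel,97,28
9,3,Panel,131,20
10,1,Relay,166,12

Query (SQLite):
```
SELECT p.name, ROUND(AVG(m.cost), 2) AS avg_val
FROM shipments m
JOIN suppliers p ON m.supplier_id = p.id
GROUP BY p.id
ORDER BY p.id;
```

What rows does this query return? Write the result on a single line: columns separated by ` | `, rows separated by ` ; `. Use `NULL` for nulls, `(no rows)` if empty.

Join each shipments row to its suppliers via supplier_id.
Group joined rows by suppliers.id; compute ROUND(AVG(m.cost), 2) per group.
  1: ids {1, 3, 10} → ROUND(AVG(m.cost), 2)=19.67
  2: ids {4, 7} → ROUND(AVG(m.cost), 2)=63.5
  3: ids {2, 6, 9} → ROUND(AVG(m.cost), 2)=36.33
  4: ids {5, 8} → ROUND(AVG(m.cost), 2)=36

Uma | 19.67 ; Yuki | 63.5 ; Raj | 36.33 ; Kira | 36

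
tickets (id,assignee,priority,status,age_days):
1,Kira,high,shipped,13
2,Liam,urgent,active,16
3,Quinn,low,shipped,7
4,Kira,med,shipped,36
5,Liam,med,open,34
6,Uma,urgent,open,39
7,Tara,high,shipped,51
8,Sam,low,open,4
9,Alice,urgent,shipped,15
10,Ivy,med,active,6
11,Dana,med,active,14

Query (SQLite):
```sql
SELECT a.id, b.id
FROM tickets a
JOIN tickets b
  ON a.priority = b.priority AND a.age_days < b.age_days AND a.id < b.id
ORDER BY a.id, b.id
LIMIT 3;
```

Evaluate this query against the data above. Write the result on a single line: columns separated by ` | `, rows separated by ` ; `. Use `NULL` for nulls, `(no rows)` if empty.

1 | 7 ; 2 | 6 ; 10 | 11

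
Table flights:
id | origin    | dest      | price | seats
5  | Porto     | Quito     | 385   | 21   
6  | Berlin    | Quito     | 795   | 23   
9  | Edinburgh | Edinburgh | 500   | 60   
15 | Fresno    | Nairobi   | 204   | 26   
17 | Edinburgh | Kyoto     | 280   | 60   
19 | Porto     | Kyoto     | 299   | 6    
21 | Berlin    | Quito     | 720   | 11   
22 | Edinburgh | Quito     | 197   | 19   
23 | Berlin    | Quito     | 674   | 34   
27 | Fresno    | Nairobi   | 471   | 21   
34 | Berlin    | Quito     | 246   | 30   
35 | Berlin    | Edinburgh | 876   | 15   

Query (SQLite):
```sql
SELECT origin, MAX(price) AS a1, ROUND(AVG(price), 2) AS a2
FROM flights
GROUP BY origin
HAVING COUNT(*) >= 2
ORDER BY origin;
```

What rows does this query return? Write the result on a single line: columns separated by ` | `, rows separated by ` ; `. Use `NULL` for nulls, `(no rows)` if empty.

Group flights by origin.
Per group compute: MAX(price), ROUND(AVG(price), 2).
HAVING: drop groups with fewer than 2 rows.
  Berlin: ids {6, 21, 23, 34, 35} → MAX(price)=876, ROUND(AVG(price), 2)=662.2
  Edinburgh: ids {9, 17, 22} → MAX(price)=500, ROUND(AVG(price), 2)=325.67
  Fresno: ids {15, 27} → MAX(price)=471, ROUND(AVG(price), 2)=337.5
  Porto: ids {5, 19} → MAX(price)=385, ROUND(AVG(price), 2)=342

Berlin | 876 | 662.2 ; Edinburgh | 500 | 325.67 ; Fresno | 471 | 337.5 ; Porto | 385 | 342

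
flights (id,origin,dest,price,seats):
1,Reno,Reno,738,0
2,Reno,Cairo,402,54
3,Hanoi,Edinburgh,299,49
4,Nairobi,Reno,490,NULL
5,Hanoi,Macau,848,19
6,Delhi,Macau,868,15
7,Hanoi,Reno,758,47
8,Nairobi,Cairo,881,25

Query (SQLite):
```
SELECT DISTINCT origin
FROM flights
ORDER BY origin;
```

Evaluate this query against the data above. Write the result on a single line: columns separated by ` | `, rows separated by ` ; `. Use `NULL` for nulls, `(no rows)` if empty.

Collect distinct origin values from flights.

Delhi ; Hanoi ; Nairobi ; Reno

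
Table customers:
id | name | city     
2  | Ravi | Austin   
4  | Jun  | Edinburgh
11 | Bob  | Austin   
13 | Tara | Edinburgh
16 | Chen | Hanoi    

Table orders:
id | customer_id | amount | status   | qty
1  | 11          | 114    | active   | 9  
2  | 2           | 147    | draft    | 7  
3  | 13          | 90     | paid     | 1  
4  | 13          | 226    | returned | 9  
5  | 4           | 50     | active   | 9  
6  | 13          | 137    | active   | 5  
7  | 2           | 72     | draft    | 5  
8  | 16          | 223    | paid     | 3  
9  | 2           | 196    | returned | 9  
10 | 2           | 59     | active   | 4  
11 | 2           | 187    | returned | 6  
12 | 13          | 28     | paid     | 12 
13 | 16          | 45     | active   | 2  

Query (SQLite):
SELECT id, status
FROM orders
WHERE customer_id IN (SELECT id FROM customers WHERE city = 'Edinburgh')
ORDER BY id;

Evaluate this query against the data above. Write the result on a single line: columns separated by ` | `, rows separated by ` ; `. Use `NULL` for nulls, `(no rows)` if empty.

3 | paid ; 4 | returned ; 5 | active ; 6 | active ; 12 | paid

Inner query: customers.id where city = 'Edinburgh'.
Outer: keep orders rows whose customer_id is in that set.
Inner query → {4, 13}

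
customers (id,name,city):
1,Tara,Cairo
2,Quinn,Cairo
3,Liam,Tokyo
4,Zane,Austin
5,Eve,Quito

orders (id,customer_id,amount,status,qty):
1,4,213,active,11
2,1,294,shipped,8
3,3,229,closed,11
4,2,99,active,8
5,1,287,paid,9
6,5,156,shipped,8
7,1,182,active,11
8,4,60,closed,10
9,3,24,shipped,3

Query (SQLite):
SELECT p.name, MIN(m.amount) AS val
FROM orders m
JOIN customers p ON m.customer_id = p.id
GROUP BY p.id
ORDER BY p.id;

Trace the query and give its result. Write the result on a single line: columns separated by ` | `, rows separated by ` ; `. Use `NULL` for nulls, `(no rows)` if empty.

Tara | 182 ; Quinn | 99 ; Liam | 24 ; Zane | 60 ; Eve | 156

Join each orders row to its customers via customer_id.
Group joined rows by customers.id; compute MIN(m.amount) per group.
  1: ids {2, 5, 7} → MIN(m.amount)=182
  2: ids {4} → MIN(m.amount)=99
  3: ids {3, 9} → MIN(m.amount)=24
  4: ids {1, 8} → MIN(m.amount)=60
  5: ids {6} → MIN(m.amount)=156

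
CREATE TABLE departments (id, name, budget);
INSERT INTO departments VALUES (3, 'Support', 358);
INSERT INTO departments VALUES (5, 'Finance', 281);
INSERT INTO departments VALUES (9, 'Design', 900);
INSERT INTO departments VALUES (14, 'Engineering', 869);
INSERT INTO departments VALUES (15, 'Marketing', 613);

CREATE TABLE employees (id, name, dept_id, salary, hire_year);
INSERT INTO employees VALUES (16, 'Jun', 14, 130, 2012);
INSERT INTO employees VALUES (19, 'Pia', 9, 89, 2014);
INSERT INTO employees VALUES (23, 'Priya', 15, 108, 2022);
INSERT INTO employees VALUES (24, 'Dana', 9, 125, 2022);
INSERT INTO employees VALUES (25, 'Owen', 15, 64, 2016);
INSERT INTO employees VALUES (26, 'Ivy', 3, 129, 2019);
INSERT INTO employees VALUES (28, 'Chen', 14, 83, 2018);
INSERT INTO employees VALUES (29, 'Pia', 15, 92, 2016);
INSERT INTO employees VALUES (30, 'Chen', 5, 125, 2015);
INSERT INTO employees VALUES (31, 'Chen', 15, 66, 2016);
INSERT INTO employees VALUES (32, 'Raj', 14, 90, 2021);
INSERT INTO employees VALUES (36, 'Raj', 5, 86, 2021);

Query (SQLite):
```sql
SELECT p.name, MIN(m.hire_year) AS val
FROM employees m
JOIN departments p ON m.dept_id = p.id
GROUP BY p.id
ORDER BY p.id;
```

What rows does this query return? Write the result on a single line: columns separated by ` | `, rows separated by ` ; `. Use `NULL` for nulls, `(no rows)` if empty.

Join each employees row to its departments via dept_id.
Group joined rows by departments.id; compute MIN(m.hire_year) per group.
  3: ids {26} → MIN(m.hire_year)=2019
  5: ids {30, 36} → MIN(m.hire_year)=2015
  9: ids {19, 24} → MIN(m.hire_year)=2014
  14: ids {16, 28, 32} → MIN(m.hire_year)=2012
  15: ids {23, 25, 29, 31} → MIN(m.hire_year)=2016

Support | 2019 ; Finance | 2015 ; Design | 2014 ; Engineering | 2012 ; Marketing | 2016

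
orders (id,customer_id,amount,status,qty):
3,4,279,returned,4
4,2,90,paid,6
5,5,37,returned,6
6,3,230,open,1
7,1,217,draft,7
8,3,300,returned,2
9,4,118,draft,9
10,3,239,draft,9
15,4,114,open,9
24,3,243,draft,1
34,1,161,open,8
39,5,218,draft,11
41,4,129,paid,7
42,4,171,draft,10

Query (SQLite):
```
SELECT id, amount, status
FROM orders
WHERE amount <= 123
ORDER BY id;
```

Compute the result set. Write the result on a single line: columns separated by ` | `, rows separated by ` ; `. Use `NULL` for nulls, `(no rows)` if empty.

amount <= 123: ids {4, 5, 9, 15}

4 | 90 | paid ; 5 | 37 | returned ; 9 | 118 | draft ; 15 | 114 | open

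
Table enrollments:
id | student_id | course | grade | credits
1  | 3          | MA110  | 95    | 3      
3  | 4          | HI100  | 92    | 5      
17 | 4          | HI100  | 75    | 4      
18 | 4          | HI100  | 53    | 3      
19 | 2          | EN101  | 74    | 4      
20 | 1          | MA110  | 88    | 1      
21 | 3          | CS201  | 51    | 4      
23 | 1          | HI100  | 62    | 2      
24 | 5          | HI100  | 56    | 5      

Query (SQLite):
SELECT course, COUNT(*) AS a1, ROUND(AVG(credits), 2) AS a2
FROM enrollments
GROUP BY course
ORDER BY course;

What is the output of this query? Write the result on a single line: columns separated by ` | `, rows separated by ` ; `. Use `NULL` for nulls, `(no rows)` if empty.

CS201 | 1 | 4 ; EN101 | 1 | 4 ; HI100 | 5 | 3.8 ; MA110 | 2 | 2

Group enrollments by course.
Per group compute: COUNT(*), ROUND(AVG(credits), 2).
  CS201: ids {21} → COUNT(*)=1, ROUND(AVG(credits), 2)=4
  EN101: ids {19} → COUNT(*)=1, ROUND(AVG(credits), 2)=4
  HI100: ids {3, 17, 18, 23, 24} → COUNT(*)=5, ROUND(AVG(credits), 2)=3.8
  MA110: ids {1, 20} → COUNT(*)=2, ROUND(AVG(credits), 2)=2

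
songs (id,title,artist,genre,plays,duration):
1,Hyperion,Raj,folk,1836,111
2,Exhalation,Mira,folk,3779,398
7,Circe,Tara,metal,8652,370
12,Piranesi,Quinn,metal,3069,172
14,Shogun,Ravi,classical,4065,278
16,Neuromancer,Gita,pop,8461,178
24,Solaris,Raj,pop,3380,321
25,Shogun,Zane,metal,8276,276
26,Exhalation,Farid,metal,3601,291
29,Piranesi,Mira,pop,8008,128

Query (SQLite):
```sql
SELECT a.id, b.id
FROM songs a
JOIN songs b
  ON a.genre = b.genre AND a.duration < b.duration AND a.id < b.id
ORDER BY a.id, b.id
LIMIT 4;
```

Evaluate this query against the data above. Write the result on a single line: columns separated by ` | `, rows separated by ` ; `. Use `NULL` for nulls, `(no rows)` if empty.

1 | 2 ; 12 | 25 ; 12 | 26 ; 16 | 24

Pairs (a,b) with same genre, a.duration < b.duration, a.id < b.id.
genre groups: classical:{14} folk:{1,2} metal:{7,12,25,26} pop:{16,24,29}
Ordered by (a.id, b.id); first 4.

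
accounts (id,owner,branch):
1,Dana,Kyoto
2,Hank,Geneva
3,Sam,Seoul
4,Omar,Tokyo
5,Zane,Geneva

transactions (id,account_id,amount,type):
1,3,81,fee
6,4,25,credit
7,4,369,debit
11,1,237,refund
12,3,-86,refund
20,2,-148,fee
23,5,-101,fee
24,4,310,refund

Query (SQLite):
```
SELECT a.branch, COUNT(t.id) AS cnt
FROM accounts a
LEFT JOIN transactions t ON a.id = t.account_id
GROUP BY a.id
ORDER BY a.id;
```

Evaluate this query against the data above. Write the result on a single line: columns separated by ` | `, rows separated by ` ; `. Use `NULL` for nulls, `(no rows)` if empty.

Kyoto | 1 ; Geneva | 1 ; Seoul | 2 ; Tokyo | 3 ; Geneva | 1

LEFT JOIN keeps every accounts row; unmatched ones get NULL for transactions columns.
Group by accounts.id and compute COUNT(t.id). COUNT(col) of an all-NULL group is 0.
  1: ids {11} → COUNT(t.id)=1
  2: ids {20} → COUNT(t.id)=1
  3: ids {1, 12} → COUNT(t.id)=2
  4: ids {6, 7, 24} → COUNT(t.id)=3
  5: ids {23} → COUNT(t.id)=1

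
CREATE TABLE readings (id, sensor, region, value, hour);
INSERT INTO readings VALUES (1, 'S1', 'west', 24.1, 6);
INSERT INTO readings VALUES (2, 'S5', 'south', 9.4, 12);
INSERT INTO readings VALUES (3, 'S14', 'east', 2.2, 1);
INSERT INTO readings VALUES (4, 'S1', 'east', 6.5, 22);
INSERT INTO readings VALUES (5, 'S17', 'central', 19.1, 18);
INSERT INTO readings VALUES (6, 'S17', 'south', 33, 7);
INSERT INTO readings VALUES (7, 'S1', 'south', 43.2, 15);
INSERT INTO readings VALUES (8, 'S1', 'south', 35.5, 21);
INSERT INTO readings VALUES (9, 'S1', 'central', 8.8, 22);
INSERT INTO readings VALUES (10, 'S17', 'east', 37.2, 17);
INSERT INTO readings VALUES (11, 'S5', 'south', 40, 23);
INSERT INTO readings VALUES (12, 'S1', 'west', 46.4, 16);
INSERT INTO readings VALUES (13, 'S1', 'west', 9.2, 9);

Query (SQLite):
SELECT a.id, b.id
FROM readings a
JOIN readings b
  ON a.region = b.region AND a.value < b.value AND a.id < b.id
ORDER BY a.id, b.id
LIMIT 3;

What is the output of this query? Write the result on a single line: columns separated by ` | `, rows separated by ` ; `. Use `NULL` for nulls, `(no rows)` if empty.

Pairs (a,b) with same region, a.value < b.value, a.id < b.id.
region groups: central:{5,9} east:{3,4,10} south:{2,6,7,8,11} west:{1,12,13}
Ordered by (a.id, b.id); first 3.

1 | 12 ; 2 | 6 ; 2 | 7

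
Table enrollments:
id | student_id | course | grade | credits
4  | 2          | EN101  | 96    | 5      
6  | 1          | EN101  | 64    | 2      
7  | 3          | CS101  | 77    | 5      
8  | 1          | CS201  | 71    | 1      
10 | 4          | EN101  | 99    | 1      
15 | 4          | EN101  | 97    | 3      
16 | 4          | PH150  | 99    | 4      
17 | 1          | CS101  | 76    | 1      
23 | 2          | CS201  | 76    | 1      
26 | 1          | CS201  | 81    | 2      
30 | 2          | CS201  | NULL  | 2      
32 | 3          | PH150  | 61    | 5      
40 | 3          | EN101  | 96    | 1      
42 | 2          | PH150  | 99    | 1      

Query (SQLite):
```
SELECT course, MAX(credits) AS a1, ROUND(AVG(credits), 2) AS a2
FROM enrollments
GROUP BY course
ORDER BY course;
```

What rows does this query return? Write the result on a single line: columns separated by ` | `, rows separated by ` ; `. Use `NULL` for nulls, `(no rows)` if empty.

Group enrollments by course.
Per group compute: MAX(credits), ROUND(AVG(credits), 2).
  CS101: ids {7, 17} → MAX(credits)=5, ROUND(AVG(credits), 2)=3
  CS201: ids {8, 23, 26, 30} → MAX(credits)=2, ROUND(AVG(credits), 2)=1.5
  EN101: ids {4, 6, 10, 15, 40} → MAX(credits)=5, ROUND(AVG(credits), 2)=2.4
  PH150: ids {16, 32, 42} → MAX(credits)=5, ROUND(AVG(credits), 2)=3.33

CS101 | 5 | 3 ; CS201 | 2 | 1.5 ; EN101 | 5 | 2.4 ; PH150 | 5 | 3.33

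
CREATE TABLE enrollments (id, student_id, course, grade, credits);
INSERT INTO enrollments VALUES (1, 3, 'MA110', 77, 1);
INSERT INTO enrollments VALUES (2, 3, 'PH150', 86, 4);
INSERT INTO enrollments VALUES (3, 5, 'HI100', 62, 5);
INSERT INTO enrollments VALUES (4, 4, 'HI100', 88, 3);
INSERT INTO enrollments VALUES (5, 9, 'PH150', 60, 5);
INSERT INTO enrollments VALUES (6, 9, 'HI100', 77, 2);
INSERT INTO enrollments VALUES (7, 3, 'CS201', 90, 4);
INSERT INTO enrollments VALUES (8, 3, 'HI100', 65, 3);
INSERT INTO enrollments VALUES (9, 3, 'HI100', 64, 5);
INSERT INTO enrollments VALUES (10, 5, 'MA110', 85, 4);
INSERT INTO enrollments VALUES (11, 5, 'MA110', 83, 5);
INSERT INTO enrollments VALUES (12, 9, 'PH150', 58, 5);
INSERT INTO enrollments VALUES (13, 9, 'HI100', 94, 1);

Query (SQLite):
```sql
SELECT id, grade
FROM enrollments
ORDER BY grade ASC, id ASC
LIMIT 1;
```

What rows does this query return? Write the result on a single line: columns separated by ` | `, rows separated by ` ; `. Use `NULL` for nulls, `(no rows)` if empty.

12 | 58

Sort by grade asc, tiebreak id asc: (58, id=12), (60, id=5), (62, id=3), (64, id=9) …. Take first 1.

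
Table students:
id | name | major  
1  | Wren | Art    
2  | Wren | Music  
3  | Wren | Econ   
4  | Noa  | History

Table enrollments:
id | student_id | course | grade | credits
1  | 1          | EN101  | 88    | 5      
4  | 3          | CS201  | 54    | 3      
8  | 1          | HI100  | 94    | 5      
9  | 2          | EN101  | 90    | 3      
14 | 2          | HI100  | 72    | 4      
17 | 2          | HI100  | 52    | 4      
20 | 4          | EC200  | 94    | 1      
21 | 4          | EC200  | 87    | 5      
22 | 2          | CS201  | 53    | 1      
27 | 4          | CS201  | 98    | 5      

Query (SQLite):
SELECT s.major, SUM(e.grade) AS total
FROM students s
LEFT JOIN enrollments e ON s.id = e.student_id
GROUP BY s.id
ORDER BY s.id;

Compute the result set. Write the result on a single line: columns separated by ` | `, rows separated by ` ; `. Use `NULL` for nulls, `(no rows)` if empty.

Art | 182 ; Music | 267 ; Econ | 54 ; History | 279

LEFT JOIN keeps every students row; unmatched ones get NULL for enrollments columns.
Group by students.id and compute SUM(e.grade). SUM over an all-NULL group is NULL.
  1: ids {1, 8} → SUM(e.grade)=182
  2: ids {9, 14, 17, 22} → SUM(e.grade)=267
  3: ids {4} → SUM(e.grade)=54
  4: ids {20, 21, 27} → SUM(e.grade)=279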